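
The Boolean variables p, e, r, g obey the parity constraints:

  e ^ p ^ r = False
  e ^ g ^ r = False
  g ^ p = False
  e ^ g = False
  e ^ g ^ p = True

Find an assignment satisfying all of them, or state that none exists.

p = True; e = True; r = False; g = True

e ^ p ^ r = T ^ T ^ F = False ✓
e ^ g ^ r = T ^ T ^ F = False ✓
g ^ p = T ^ T = False ✓
e ^ g = T ^ T = False ✓
e ^ g ^ p = T ^ T ^ T = True ✓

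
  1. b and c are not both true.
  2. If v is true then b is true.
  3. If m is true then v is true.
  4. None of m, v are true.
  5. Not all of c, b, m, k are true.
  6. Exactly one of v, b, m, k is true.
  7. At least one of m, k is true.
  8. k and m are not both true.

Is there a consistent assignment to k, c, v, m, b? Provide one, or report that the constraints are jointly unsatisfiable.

k = True, c = True, v = False, m = False, b = False

  (1) b=F, c=T — not both ✓
  (2) v=F ⇒ b: vacuous ✓
  (3) m=F ⇒ v: vacuous ✓
  (4) {m, v}: 0 true — none ✓
  (5) {c, b, m, k}: 2/4 true — not all ✓
  (6) {v, b, m, k}: 1 true — exactly one ✓
  (7) {m, k}: 1 true — at least one ✓
  (8) k=T, m=F — not both ✓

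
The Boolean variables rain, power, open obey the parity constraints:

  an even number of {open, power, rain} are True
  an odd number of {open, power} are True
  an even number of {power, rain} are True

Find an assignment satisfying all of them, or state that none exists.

rain = True, power = True, open = False

{open, power, rain}: 2 true → even ✓
{open, power}: 1 true → odd ✓
{power, rain}: 2 true → even ✓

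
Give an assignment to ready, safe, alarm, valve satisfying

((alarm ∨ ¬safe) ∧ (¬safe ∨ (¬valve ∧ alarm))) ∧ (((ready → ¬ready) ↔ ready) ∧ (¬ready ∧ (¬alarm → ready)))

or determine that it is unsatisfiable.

The conjunct (ready → ¬ready) ↔ ready is unsatisfiable on its own:
  ready=F: evaluates to False.
  ready=T: evaluates to False.
So the whole conjunction is unsatisfiable.

UNSATISFIABLE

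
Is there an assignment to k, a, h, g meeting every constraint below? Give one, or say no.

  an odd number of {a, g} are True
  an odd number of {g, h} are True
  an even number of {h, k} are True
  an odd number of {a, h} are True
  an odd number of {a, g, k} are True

Unsatisfiable — no assignment works.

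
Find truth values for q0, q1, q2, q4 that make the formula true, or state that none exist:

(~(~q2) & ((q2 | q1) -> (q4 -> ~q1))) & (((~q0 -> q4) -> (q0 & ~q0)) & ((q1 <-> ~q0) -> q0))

q0=F; q1=F; q2=T; q4=F

  ~(~q2) & ((q2 | q1) -> (q4 -> ~q1)) = True
    ~(~q2) = True
      ~q2 = False
    (q2 | q1) -> (q4 -> ~q1) = True
      q2 | q1 = True
      q4 -> ~q1 = True
        ~q1 = True
  ((~q0 -> q4) -> (q0 & ~q0)) & ((q1 <-> ~q0) -> q0) = True
    (~q0 -> q4) -> (q0 & ~q0) = True
      ~q0 -> q4 = False
        ~q0 = True
      q0 & ~q0 = False
        ~q0 = True
    (q1 <-> ~q0) -> q0 = True
      q1 <-> ~q0 = False
        ~q0 = True
Both conjuncts True, so the formula holds.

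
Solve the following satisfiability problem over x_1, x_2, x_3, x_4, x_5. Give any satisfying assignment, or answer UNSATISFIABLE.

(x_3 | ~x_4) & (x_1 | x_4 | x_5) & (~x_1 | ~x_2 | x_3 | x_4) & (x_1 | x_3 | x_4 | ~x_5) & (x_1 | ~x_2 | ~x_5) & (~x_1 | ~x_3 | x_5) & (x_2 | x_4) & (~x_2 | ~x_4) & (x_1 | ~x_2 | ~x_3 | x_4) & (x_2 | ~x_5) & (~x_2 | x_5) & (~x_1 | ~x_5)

x_1 = False, x_2 = False, x_3 = True, x_4 = True, x_5 = False

Try x_1 = True:
  (~x_1 | ~x_5) forces x_5 = False.
  (~x_1 | ~x_3 | x_5) forces x_3 = False.
  (x_3 | ~x_4) forces x_4 = False.
  (~x_1 | ~x_2 | x_3 | x_4) forces x_2 = False.
  clause (x_2 | x_4) is falsified — backtrack.
So x_1 = False.
Set x_2 = False.
  then (x_2 | x_4) forces x_4 = True.
  then (x_2 | ~x_5) forces x_5 = False.
  then (x_3 | ~x_4) forces x_3 = True.
All clauses satisfied.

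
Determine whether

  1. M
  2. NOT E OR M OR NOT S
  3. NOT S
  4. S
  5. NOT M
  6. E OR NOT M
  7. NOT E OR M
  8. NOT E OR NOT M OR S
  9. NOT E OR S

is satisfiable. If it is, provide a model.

The formula is unsatisfiable.

Case S = True:
  Clause (NOT S) is falsified — contradiction.
Case S = False:
  Clause (S) is falsified — contradiction.
Both cases fail, so the formula is unsatisfiable.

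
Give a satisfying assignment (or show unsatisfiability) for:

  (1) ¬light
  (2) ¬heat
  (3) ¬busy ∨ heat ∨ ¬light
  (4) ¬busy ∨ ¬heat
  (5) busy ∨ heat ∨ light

busy = True, light = False, heat = False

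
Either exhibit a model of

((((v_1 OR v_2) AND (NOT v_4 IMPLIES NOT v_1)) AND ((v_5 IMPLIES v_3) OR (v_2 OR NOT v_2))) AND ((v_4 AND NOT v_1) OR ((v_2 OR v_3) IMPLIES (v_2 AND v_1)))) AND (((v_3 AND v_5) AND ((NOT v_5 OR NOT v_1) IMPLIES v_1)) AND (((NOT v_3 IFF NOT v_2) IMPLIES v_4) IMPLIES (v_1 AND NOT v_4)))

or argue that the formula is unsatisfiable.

The formula is unsatisfiable.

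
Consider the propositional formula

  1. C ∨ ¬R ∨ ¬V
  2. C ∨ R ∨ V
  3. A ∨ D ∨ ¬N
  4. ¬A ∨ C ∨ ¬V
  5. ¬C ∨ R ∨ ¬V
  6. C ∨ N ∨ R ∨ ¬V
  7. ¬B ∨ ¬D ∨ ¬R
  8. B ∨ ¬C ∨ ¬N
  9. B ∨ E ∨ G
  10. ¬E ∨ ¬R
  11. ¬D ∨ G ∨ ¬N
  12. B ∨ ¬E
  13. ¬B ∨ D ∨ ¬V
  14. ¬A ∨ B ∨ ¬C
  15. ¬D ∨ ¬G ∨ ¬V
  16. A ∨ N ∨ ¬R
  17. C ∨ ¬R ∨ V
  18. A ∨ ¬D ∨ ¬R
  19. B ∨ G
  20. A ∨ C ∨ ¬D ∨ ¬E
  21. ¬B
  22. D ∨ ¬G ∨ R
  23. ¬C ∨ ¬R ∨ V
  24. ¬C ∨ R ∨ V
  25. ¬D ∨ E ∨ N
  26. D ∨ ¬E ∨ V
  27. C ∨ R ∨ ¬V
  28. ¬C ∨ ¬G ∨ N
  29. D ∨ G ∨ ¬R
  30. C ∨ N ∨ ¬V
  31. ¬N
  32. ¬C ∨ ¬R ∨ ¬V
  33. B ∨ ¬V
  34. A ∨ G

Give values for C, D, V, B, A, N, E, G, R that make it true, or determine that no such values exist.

Unsatisfiable — no assignment works.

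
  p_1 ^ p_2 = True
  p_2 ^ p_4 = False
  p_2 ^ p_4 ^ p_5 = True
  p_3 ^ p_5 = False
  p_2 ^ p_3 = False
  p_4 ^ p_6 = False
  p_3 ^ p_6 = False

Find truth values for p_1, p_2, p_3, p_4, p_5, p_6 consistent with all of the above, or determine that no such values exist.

p_1 = False; p_2 = True; p_3 = True; p_4 = True; p_5 = True; p_6 = True

p_1 ^ p_2 = F ^ T = True ✓
p_2 ^ p_4 = T ^ T = False ✓
p_2 ^ p_4 ^ p_5 = T ^ T ^ T = True ✓
p_3 ^ p_5 = T ^ T = False ✓
p_2 ^ p_3 = T ^ T = False ✓
p_4 ^ p_6 = T ^ T = False ✓
p_3 ^ p_6 = T ^ T = False ✓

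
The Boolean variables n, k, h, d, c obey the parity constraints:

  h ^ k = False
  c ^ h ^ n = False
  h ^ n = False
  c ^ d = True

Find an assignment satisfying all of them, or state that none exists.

n=T, k=T, h=T, d=T, c=F

h ^ k = T ^ T = False ✓
c ^ h ^ n = F ^ T ^ T = False ✓
h ^ n = T ^ T = False ✓
c ^ d = F ^ T = True ✓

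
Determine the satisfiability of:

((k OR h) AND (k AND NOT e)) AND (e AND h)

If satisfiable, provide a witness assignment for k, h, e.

Unsatisfiable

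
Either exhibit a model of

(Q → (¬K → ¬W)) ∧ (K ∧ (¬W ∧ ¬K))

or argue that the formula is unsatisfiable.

UNSATISFIABLE

Case K = True: the conjunct ¬K is False.
Case K = False: the conjunct K is False.
Both cases fail — unsatisfiable.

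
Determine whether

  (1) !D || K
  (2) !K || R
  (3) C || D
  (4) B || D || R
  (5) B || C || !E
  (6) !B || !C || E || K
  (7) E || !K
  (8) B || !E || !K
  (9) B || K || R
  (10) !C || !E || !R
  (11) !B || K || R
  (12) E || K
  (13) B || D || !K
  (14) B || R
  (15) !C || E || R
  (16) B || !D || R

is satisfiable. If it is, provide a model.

K = True; E = True; B = True; C = False; D = True; R = True

Set K = True.
  then (!K || R) forces R = True.
  then (E || !K) forces E = True.
  then (B || !E || !K) forces B = True.
  then (!C || !E || !R) forces C = False.
  then (C || D) forces D = True.
All clauses satisfied.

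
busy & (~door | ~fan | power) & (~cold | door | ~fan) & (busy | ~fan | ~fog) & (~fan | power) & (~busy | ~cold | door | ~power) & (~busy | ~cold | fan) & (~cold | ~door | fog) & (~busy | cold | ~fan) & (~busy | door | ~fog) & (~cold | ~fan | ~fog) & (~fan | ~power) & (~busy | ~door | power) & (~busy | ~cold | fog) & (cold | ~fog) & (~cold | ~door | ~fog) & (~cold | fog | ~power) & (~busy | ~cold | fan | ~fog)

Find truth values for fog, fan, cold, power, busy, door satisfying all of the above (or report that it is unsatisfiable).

fog=F; fan=F; cold=F; power=F; busy=T; door=F

Unit clause (busy) forces busy = True.
Try fog = True:
  (~busy | door | ~fog) forces door = True.
  (~busy | ~door | power) forces power = True.
  (~fan | ~power) forces fan = False.
  (~busy | ~cold | fan) forces cold = False.
  clause (cold | ~fog) is falsified — backtrack.
So fog = False.
  then (~busy | ~cold | fog) forces cold = False.
  then (~busy | cold | ~fan) forces fan = False.
Set power = False.
  then (~busy | ~door | power) forces door = False.
All clauses satisfied.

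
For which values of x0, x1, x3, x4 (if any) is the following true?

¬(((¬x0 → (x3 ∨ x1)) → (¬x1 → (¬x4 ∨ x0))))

x0 = False, x1 = False, x3 = True, x4 = True

  ¬(((¬x0 → (x3 ∨ x1)) → (¬x1 → (¬x4 ∨ x0)))) = True
    (¬x0 → (x3 ∨ x1)) → (¬x1 → (¬x4 ∨ x0)) = False
      ¬x0 → (x3 ∨ x1) = True
        ¬x0 = True
        x3 ∨ x1 = True
      ¬x1 → (¬x4 ∨ x0) = False
        ¬x1 = True
        ¬x4 ∨ x0 = False
          ¬x4 = False
The formula evaluates to True.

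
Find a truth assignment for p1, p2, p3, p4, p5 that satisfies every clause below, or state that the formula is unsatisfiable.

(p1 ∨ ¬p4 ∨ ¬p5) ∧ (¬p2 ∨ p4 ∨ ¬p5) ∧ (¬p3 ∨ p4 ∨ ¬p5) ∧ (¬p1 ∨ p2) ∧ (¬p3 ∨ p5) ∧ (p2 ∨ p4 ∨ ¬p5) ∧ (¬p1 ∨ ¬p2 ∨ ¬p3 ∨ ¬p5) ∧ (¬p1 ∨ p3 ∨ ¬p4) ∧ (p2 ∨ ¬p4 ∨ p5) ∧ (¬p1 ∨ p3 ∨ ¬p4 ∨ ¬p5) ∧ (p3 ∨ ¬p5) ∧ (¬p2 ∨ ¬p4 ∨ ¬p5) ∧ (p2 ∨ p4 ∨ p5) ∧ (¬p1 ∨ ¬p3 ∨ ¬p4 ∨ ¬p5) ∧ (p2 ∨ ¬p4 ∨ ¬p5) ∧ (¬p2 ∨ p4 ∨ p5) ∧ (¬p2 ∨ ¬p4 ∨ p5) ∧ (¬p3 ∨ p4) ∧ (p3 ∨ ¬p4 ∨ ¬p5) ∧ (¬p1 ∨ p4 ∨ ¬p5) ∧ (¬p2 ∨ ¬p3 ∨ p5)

Case p3 = True:
  (¬p3 ∨ p5) forces p5 = True.
  (¬p3 ∨ p4 ∨ ¬p5) forces p4 = True.
  (p1 ∨ ¬p4 ∨ ¬p5) forces p1 = True.
  Clause (¬p1 ∨ ¬p3 ∨ ¬p4 ∨ ¬p5) is falsified — contradiction.
Case p3 = False:
  (p3 ∨ ¬p5) forces p5 = False.
  If p2 = True:
    (¬p2 ∨ p4 ∨ p5) forces p4 = True.
    clause (¬p2 ∨ ¬p4 ∨ p5) is falsified.
  If p2 = False:
    (¬p1 ∨ p2) forces p1 = False.
    (p2 ∨ ¬p4 ∨ p5) forces p4 = False.
    clause (p2 ∨ p4 ∨ p5) is falsified.
  Every sub-case reaches a contradiction.
Both cases fail, so the formula is unsatisfiable.

The formula is unsatisfiable.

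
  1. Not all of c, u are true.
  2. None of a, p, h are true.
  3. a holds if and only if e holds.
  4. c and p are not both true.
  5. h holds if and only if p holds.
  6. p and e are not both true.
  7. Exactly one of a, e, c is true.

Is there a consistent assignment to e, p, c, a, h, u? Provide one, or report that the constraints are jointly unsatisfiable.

e: False; p: False; c: True; a: False; h: False; u: False

  (1) {c, u}: 1/2 true — not all ✓
  (2) {a, p, h}: 0 true — none ✓
  (3) a=F, e=F — same ✓
  (4) c=T, p=F — not both ✓
  (5) h=F, p=F — same ✓
  (6) p=F, e=F — not both ✓
  (7) {a, e, c}: 1 true — exactly one ✓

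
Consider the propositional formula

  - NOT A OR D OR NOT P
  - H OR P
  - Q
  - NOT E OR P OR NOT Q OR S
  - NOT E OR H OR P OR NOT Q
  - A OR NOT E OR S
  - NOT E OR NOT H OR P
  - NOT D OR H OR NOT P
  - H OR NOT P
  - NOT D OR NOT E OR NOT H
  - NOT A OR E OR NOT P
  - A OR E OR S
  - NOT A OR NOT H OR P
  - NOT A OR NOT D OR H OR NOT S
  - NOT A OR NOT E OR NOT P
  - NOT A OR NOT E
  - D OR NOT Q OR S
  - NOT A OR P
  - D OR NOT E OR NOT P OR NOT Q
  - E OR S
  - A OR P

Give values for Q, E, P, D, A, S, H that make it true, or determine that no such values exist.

Q = True, E = False, P = True, D = True, A = False, S = True, H = True

Unit clause (Q) forces Q = True.
Set E = False.
  then (E OR S) forces S = True.
Set P = True.
  then (H OR NOT P) forces H = True.
  then (NOT A OR E OR NOT P) forces A = False.
Set D = True.
All clauses satisfied.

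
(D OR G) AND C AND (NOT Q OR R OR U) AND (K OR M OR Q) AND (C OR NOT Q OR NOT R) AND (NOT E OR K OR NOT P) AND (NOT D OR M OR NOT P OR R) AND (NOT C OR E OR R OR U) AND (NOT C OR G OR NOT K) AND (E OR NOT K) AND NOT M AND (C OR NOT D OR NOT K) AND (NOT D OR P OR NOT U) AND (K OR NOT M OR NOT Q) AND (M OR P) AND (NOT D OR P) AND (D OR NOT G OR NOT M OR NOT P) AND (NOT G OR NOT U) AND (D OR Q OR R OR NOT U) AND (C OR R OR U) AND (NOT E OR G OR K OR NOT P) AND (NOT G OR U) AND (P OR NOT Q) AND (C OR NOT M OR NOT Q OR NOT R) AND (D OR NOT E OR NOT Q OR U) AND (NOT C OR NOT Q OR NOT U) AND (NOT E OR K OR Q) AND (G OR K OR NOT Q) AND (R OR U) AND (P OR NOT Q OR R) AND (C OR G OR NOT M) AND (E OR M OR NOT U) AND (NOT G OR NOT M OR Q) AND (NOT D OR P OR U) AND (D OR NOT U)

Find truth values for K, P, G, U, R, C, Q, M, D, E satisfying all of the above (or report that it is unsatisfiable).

Case G = True:
  (C) forces C = True.
  (NOT M) forces M = False.
  (M OR P) forces P = True.
  (NOT G OR NOT U) forces U = False.
  Clause (NOT G OR U) is falsified — contradiction.
Case G = False:
  (D OR G) forces D = True.
  (C) forces C = True.
  (NOT C OR G OR NOT K) forces K = False.
  (NOT M) forces M = False.
  (K OR M OR Q) forces Q = True.
  Clause (G OR K OR NOT Q) is falsified — contradiction.
Both cases fail, so the formula is unsatisfiable.

The formula is unsatisfiable.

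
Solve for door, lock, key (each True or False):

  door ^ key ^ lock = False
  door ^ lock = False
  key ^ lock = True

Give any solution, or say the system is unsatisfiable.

door = True; lock = True; key = False

door ^ key ^ lock = T ^ F ^ T = False ✓
door ^ lock = T ^ T = False ✓
key ^ lock = F ^ T = True ✓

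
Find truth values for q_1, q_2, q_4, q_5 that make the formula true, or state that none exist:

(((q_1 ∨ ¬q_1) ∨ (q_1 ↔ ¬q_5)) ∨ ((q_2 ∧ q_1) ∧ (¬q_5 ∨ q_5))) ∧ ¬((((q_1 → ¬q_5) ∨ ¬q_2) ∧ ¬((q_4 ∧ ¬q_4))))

q_1 = True, q_2 = True, q_4 = False, q_5 = True

  ((q_1 ∨ ¬q_1) ∨ (q_1 ↔ ¬q_5)) ∨ ((q_2 ∧ q_1) ∧ (¬q_5 ∨ q_5)) = True
    (q_1 ∨ ¬q_1) ∨ (q_1 ↔ ¬q_5) = True
      q_1 ∨ ¬q_1 = True
        ¬q_1 = False
      q_1 ↔ ¬q_5 = False
        ¬q_5 = False
    (q_2 ∧ q_1) ∧ (¬q_5 ∨ q_5) = True
      q_2 ∧ q_1 = True
      ¬q_5 ∨ q_5 = True
        ¬q_5 = False
  ¬((((q_1 → ¬q_5) ∨ ¬q_2) ∧ ¬((q_4 ∧ ¬q_4)))) = True
    ((q_1 → ¬q_5) ∨ ¬q_2) ∧ ¬((q_4 ∧ ¬q_4)) = False
      (q_1 → ¬q_5) ∨ ¬q_2 = False
        q_1 → ¬q_5 = False
          ¬q_5 = False
        ¬q_2 = False
      ¬((q_4 ∧ ¬q_4)) = True
        q_4 ∧ ¬q_4 = False
          ¬q_4 = True
Both conjuncts True, so the formula holds.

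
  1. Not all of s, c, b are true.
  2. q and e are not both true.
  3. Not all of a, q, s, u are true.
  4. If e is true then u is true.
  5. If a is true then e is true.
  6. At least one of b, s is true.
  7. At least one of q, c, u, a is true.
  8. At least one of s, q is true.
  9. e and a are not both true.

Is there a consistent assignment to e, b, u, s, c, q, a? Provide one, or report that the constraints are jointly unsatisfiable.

e = False, b = False, u = False, s = True, c = False, q = True, a = False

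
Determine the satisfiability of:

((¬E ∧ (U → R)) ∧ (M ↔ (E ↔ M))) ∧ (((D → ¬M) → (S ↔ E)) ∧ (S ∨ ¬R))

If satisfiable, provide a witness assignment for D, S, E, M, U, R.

Case E = True: the conjunct ¬E is False.
Case E = False: the formula simplifies to ((U → R) ∧ (M ↔ ¬M)) ∧ (((D → ¬M) → ¬S) ∧ (S ∨ ¬R)).
  M = True: the conjunct M ↔ ¬M becomes True ↔ ¬True = False.
  M = False: the conjunct M ↔ ¬M becomes False ↔ ¬False = False.
Both cases fail — unsatisfiable.

Unsatisfiable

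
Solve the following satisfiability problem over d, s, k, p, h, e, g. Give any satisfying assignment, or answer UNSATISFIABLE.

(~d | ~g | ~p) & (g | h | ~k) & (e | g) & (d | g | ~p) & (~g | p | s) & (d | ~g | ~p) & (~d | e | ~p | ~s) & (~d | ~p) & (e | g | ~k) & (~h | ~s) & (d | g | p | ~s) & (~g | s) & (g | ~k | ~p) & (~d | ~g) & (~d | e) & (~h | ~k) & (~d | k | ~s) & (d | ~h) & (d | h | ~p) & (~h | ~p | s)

Set d = True.
  then (~d | ~p) forces p = False.
  then (~d | ~g) forces g = False.
  then (~d | e) forces e = True.
Try s = True:
  (~h | ~s) forces h = False.
  (g | h | ~k) forces k = False.
  clause (~d | k | ~s) is falsified — backtrack.
So s = False.
Set k = False.
Set h = True.
All clauses satisfied.

d = True, s = False, k = False, p = False, h = True, e = True, g = False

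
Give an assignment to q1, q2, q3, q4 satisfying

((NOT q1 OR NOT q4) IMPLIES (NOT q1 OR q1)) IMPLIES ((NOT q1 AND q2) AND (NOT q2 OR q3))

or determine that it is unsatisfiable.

q1 = False, q2 = True, q3 = True, q4 = False

  ((NOT q1 OR NOT q4) IMPLIES (NOT q1 OR q1)) IMPLIES ((NOT q1 AND q2) AND (NOT q2 OR q3)) = True
    (NOT q1 OR NOT q4) IMPLIES (NOT q1 OR q1) = True
      NOT q1 OR NOT q4 = True
        NOT q1 = True
        NOT q4 = True
      NOT q1 OR q1 = True
        NOT q1 = True
    (NOT q1 AND q2) AND (NOT q2 OR q3) = True
      NOT q1 AND q2 = True
        NOT q1 = True
      NOT q2 OR q3 = True
        NOT q2 = False
The formula evaluates to True.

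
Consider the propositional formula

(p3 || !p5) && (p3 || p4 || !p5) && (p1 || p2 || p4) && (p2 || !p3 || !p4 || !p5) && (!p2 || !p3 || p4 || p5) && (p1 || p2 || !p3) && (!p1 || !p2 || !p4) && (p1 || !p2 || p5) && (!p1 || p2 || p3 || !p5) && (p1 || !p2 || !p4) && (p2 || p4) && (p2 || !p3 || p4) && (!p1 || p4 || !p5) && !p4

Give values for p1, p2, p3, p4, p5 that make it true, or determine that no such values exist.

p1 = False, p2 = True, p3 = True, p4 = False, p5 = True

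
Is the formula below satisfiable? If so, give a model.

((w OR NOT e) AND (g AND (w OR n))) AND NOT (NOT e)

e = True; n = False; g = True; w = True

  (w OR NOT e) AND (g AND (w OR n)) = True
    w OR NOT e = True
      NOT e = False
    g AND (w OR n) = True
      w OR n = True
  NOT (NOT e) = True
    NOT e = False
Both conjuncts True, so the formula holds.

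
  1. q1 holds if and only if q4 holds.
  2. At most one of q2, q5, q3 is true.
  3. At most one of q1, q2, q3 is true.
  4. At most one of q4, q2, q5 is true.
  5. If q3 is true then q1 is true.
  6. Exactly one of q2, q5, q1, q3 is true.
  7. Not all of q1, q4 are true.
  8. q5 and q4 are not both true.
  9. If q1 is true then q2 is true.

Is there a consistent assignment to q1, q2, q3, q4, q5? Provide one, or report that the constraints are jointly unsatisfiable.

q1: False, q2: True, q3: False, q4: False, q5: False

  (1) q1=F, q4=F — same ✓
  (2) {q2, q5, q3}: 1 true — at most one ✓
  (3) {q1, q2, q3}: 1 true — at most one ✓
  (4) {q4, q2, q5}: 1 true — at most one ✓
  (5) q3=F ⇒ q1: vacuous ✓
  (6) {q2, q5, q1, q3}: 1 true — exactly one ✓
  (7) {q1, q4}: 0/2 true — not all ✓
  (8) q5=F, q4=F — not both ✓
  (9) q1=F ⇒ q2: vacuous ✓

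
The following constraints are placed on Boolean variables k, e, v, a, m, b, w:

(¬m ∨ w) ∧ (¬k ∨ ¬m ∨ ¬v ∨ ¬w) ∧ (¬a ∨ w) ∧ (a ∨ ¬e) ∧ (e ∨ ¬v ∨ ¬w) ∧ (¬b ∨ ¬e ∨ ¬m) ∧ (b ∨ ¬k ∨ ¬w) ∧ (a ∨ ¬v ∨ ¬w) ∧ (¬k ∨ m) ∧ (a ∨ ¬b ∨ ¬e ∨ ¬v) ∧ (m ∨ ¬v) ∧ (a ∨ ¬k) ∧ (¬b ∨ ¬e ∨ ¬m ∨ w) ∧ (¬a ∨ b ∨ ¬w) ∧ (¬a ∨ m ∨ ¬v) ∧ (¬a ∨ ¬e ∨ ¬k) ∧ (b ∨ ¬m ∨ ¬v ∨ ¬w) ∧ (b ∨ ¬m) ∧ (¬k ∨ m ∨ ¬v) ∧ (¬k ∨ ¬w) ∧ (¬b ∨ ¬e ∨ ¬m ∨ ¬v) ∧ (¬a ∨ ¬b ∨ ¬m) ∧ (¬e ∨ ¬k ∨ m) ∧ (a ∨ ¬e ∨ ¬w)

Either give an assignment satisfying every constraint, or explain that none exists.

k=F, e=F, v=F, a=F, m=F, b=T, w=F

Try k = True:
  (¬k ∨ m) forces m = True.
  (¬m ∨ w) forces w = True.
  clause (¬k ∨ ¬w) is falsified — backtrack.
So k = False.
Set e = False.
Set v = False.
Set a = False.
Set m = False.
Set b = True.
Set w = False.
All clauses satisfied.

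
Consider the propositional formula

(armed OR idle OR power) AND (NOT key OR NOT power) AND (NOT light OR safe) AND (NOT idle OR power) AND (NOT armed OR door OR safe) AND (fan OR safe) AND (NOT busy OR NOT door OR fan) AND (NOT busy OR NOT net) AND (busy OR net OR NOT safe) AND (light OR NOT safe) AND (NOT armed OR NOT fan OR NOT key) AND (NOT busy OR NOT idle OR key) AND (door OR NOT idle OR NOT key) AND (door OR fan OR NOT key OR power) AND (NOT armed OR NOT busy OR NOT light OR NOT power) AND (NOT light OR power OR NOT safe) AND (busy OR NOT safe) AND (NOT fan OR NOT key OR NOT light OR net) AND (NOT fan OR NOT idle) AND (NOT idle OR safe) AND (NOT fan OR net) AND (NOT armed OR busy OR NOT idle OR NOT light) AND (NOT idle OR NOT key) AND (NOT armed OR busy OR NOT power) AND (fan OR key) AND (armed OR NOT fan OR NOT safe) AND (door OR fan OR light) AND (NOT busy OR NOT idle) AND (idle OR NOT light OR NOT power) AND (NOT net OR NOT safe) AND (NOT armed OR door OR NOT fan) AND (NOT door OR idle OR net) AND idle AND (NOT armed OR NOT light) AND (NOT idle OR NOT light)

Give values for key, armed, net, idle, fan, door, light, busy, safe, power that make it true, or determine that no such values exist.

The formula is unsatisfiable.

Case key = True:
  (NOT key OR NOT power) forces power = False.
  (NOT idle OR power) forces idle = False.
  Clause (idle) is falsified — contradiction.
Case key = False:
  (fan OR key) forces fan = True.
  (NOT fan OR NOT idle) forces idle = False.
  Clause (idle) is falsified — contradiction.
Both cases fail, so the formula is unsatisfiable.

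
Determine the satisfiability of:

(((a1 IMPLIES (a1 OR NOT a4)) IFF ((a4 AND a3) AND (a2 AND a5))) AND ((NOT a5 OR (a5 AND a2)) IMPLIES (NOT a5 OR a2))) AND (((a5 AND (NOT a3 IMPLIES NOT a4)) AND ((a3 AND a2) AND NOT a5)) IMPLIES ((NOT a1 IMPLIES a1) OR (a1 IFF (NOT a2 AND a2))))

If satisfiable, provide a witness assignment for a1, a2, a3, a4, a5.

a1: False, a2: True, a3: True, a4: True, a5: True

  ((a1 IMPLIES (a1 OR NOT a4)) IFF ((a4 AND a3) AND (a2 AND a5))) AND ((NOT a5 OR (a5 AND a2)) IMPLIES (NOT a5 OR a2)) = True
    (a1 IMPLIES (a1 OR NOT a4)) IFF ((a4 AND a3) AND (a2 AND a5)) = True
      a1 IMPLIES (a1 OR NOT a4) = True
        a1 OR NOT a4 = False
          NOT a4 = False
      (a4 AND a3) AND (a2 AND a5) = True
        a4 AND a3 = True
        a2 AND a5 = True
    (NOT a5 OR (a5 AND a2)) IMPLIES (NOT a5 OR a2) = True
      NOT a5 OR (a5 AND a2) = True
        NOT a5 = False
        a5 AND a2 = True
      NOT a5 OR a2 = True
        NOT a5 = False
  ((a5 AND (NOT a3 IMPLIES NOT a4)) AND ((a3 AND a2) AND NOT a5)) IMPLIES ((NOT a1 IMPLIES a1) OR (a1 IFF (NOT a2 AND a2))) = True
    (a5 AND (NOT a3 IMPLIES NOT a4)) AND ((a3 AND a2) AND NOT a5) = False
      a5 AND (NOT a3 IMPLIES NOT a4) = True
        NOT a3 IMPLIES NOT a4 = True
          NOT a3 = False
          NOT a4 = False
      (a3 AND a2) AND NOT a5 = False
        a3 AND a2 = True
        NOT a5 = False
    (NOT a1 IMPLIES a1) OR (a1 IFF (NOT a2 AND a2)) = True
      NOT a1 IMPLIES a1 = False
        NOT a1 = True
      a1 IFF (NOT a2 AND a2) = True
        NOT a2 AND a2 = False
          NOT a2 = False
Both conjuncts True, so the formula holds.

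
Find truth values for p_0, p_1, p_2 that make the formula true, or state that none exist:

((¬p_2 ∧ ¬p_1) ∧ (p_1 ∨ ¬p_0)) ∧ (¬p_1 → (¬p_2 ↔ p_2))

The formula is unsatisfiable.

Case p_2 = True: the conjunct ¬p_2 is False.
Case p_2 = False: the formula simplifies to (¬p_1 ∧ (p_1 ∨ ¬p_0)) ∧ p_1.
  p_1 = True: the conjunct ¬p_1 is False.
  p_1 = False: the conjunct p_1 is False.
Both cases fail — unsatisfiable.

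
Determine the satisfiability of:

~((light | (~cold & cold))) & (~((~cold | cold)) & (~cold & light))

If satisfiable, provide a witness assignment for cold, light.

The conjunct ~((~cold | cold)) is unsatisfiable on its own:
  cold=F: evaluates to False.
  cold=T: evaluates to False.
So the whole conjunction is unsatisfiable.

No satisfying assignment exists.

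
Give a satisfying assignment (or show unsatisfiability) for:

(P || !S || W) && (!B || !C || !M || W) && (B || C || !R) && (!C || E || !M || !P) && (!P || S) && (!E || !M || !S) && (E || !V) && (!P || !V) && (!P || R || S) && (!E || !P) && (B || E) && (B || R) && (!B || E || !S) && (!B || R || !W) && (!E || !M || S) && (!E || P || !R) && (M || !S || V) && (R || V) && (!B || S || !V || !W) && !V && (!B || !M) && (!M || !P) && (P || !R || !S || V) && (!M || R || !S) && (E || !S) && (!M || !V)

Unit clause (!V) forces V = False.
In (R || V) only R is left, so R = True.
Try B = False:
  (B || C || !R) forces C = True.
  (B || E) forces E = True.
  (!E || !P) forces P = False.
  clause (!E || P || !R) is falsified — backtrack.
So B = True.
  then (!B || !M) forces M = False.
  then (M || !S || V) forces S = False.
  then (!P || S) forces P = False.
  then (!E || P || !R) forces E = False.
Set W = True.
Set C = True.
All clauses satisfied.

B = True, V = False, P = False, M = False, W = True, E = False, S = False, C = True, R = True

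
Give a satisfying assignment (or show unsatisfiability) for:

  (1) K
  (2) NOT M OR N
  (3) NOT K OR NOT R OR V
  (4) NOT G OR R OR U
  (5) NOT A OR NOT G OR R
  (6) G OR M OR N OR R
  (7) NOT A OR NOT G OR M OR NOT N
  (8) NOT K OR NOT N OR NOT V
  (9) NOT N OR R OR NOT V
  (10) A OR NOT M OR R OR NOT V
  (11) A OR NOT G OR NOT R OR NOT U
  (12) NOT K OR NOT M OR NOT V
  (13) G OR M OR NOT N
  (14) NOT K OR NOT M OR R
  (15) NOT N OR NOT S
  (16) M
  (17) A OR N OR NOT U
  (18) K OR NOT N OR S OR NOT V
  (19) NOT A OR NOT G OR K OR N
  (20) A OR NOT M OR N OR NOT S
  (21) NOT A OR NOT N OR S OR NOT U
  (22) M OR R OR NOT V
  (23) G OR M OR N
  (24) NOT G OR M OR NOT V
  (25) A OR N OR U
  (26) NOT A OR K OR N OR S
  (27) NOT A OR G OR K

Unsatisfiable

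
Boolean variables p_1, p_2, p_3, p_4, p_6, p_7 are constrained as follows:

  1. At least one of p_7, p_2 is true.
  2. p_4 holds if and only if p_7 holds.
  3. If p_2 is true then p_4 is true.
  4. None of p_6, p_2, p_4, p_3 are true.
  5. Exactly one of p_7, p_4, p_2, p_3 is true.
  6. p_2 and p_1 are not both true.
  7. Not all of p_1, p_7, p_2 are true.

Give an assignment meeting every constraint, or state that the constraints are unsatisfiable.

Case p_2 = True:
  Constraint (4) is violated (p_2=T) — contradiction.
Case p_2 = False:
  (1) with p_2=F forces p_7 = True.
  (2) with p_7=T forces p_4 = True.
  Constraint (4) is violated (p_4=T) — contradiction.
Both cases fail — unsatisfiable.

UNSATISFIABLE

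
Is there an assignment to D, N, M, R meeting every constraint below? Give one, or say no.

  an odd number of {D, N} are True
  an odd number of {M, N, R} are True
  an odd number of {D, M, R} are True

Adding constraints 1, 2, 3 mod 2: every variable appears an even number of times on the left, so the left side is 0.
But the right sides sum to 1 (mod 2). 0 ≠ 1 — the system is inconsistent.

Unsatisfiable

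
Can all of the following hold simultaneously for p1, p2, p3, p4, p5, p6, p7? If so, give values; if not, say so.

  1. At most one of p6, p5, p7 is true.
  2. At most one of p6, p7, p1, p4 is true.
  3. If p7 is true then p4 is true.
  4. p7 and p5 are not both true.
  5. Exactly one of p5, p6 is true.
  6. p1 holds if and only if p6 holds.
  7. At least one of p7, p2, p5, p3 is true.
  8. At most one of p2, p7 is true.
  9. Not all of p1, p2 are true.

p1 = False; p2 = False; p3 = True; p4 = False; p5 = True; p6 = False; p7 = False

  (1) {p6, p5, p7}: 1 true — at most one ✓
  (2) {p6, p7, p1, p4}: 0 true — at most one ✓
  (3) p7=F ⇒ p4: vacuous ✓
  (4) p7=F, p5=T — not both ✓
  (5) {p5, p6}: 1 true — exactly one ✓
  (6) p1=F, p6=F — same ✓
  (7) {p7, p2, p5, p3}: 2 true — at least one ✓
  (8) {p2, p7}: 0 true — at most one ✓
  (9) {p1, p2}: 0/2 true — not all ✓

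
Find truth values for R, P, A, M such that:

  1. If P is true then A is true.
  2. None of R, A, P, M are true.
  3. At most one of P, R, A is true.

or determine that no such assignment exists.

R=F; P=F; A=F; M=F

  (1) P=F ⇒ A: vacuous ✓
  (2) {R, A, P, M}: 0 true — none ✓
  (3) {P, R, A}: 0 true — at most one ✓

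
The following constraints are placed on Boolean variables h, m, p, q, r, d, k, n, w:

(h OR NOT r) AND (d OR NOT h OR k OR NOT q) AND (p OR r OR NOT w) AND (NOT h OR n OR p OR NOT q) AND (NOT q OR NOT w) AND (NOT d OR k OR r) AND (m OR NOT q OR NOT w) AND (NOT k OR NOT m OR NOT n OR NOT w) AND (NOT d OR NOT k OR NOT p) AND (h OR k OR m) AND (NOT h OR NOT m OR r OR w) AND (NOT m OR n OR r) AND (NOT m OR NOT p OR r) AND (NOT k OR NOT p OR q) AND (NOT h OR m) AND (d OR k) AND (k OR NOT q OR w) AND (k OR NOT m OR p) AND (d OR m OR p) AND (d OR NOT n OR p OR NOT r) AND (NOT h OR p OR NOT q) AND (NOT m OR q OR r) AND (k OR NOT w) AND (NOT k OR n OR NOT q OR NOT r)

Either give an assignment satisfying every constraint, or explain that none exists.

h=T; m=T; p=T; q=F; r=T; d=T; k=F; n=T; w=F

Set h = True.
  then (NOT h OR m) forces m = True.
Set p = True.
  then (NOT m OR NOT p OR r) forces r = True.
Set q = False.
  then (NOT k OR NOT p OR q) forces k = False.
  then (d OR k) forces d = True.
  then (k OR NOT w) forces w = False.
Set n = True.
All clauses satisfied.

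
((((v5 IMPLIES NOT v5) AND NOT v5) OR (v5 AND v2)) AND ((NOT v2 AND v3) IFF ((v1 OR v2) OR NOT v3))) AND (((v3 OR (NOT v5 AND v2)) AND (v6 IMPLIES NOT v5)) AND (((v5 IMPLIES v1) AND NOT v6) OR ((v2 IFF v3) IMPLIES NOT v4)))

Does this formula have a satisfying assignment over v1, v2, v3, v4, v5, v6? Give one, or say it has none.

v1 = True, v2 = False, v3 = True, v4 = False, v5 = False, v6 = False

  (((v5 IMPLIES NOT v5) AND NOT v5) OR (v5 AND v2)) AND ((NOT v2 AND v3) IFF ((v1 OR v2) OR NOT v3)) = True
    ((v5 IMPLIES NOT v5) AND NOT v5) OR (v5 AND v2) = True
      (v5 IMPLIES NOT v5) AND NOT v5 = True
        v5 IMPLIES NOT v5 = True
          NOT v5 = True
        NOT v5 = True
      v5 AND v2 = False
    (NOT v2 AND v3) IFF ((v1 OR v2) OR NOT v3) = True
      NOT v2 AND v3 = True
        NOT v2 = True
      (v1 OR v2) OR NOT v3 = True
        v1 OR v2 = True
        NOT v3 = False
  ((v3 OR (NOT v5 AND v2)) AND (v6 IMPLIES NOT v5)) AND (((v5 IMPLIES v1) AND NOT v6) OR ((v2 IFF v3) IMPLIES NOT v4)) = True
    (v3 OR (NOT v5 AND v2)) AND (v6 IMPLIES NOT v5) = True
      v3 OR (NOT v5 AND v2) = True
        NOT v5 AND v2 = False
          NOT v5 = True
      v6 IMPLIES NOT v5 = True
        NOT v5 = True
    ((v5 IMPLIES v1) AND NOT v6) OR ((v2 IFF v3) IMPLIES NOT v4) = True
      (v5 IMPLIES v1) AND NOT v6 = True
        v5 IMPLIES v1 = True
        NOT v6 = True
      (v2 IFF v3) IMPLIES NOT v4 = True
        v2 IFF v3 = False
        NOT v4 = True
Both conjuncts True, so the formula holds.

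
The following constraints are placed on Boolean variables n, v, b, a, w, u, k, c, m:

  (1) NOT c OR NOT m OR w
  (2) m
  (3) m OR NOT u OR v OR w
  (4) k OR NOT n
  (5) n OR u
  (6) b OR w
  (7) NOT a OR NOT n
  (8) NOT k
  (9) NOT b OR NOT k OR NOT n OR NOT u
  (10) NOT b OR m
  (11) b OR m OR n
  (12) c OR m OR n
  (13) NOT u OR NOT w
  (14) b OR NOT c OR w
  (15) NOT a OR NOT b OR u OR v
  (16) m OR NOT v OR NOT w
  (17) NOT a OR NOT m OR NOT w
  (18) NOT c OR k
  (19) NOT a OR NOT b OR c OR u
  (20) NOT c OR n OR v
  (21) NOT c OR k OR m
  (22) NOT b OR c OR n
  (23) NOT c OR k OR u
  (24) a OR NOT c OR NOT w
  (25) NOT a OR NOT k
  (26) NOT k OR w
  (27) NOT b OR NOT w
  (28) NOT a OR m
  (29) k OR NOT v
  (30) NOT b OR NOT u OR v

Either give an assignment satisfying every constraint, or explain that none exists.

The formula is unsatisfiable.

Case k = True:
  Clause (NOT k) is falsified — contradiction.
Case k = False:
  (m) forces m = True.
  (k OR NOT n) forces n = False.
  (n OR u) forces u = True.
  (NOT u OR NOT w) forces w = False.
  (NOT c OR NOT m OR w) forces c = False.
  (b OR w) forces b = True.
  Clause (NOT b OR c OR n) is falsified — contradiction.
Both cases fail, so the formula is unsatisfiable.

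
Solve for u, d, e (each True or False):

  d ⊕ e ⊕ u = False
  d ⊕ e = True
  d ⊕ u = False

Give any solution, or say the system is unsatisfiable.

u = True; d = True; e = False

d ⊕ e ⊕ u = T ⊕ F ⊕ T = False ✓
d ⊕ e = T ⊕ F = True ✓
d ⊕ u = T ⊕ T = False ✓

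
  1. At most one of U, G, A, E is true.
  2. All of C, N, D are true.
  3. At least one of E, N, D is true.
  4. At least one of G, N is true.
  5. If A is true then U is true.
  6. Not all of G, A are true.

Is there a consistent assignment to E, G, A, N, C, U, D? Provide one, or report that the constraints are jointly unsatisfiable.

E: False; G: False; A: False; N: True; C: True; U: True; D: True

  (1) {U, G, A, E}: 1 true — at most one ✓
  (2) {C, N, D}: all 3 true ✓
  (3) {E, N, D}: 2 true — at least one ✓
  (4) {G, N}: 1 true — at least one ✓
  (5) A=F ⇒ U: vacuous ✓
  (6) {G, A}: 0/2 true — not all ✓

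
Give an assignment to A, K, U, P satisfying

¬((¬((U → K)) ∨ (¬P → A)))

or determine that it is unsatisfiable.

A=F, K=F, U=F, P=F

  ¬((¬((U → K)) ∨ (¬P → A))) = True
    ¬((U → K)) ∨ (¬P → A) = False
      ¬((U → K)) = False
        U → K = True
      ¬P → A = False
        ¬P = True
The formula evaluates to True.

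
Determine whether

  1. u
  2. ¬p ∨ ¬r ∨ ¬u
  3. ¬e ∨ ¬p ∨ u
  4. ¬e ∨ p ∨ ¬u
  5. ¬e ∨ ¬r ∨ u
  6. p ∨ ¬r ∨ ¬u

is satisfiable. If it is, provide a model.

r = False, p = True, u = True, e = False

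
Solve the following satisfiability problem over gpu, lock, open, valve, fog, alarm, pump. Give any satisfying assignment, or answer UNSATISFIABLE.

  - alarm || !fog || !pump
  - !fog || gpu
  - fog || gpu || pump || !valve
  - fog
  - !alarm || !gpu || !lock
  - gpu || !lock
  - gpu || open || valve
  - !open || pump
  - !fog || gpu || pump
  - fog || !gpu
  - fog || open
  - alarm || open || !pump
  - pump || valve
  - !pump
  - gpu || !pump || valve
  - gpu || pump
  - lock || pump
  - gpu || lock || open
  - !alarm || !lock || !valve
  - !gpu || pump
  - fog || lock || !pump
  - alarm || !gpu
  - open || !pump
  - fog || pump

No satisfying assignment exists.

Case fog = True:
  (!fog || gpu) forces gpu = True.
  (!pump) forces pump = False.
  Clause (!gpu || pump) is falsified — contradiction.
Case fog = False:
  Clause (fog) is falsified — contradiction.
Both cases fail, so the formula is unsatisfiable.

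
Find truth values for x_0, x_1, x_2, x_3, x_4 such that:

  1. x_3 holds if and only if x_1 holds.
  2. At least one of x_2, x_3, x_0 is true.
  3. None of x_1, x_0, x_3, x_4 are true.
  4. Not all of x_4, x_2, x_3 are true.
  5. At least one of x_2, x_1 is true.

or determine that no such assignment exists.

x_0 = False, x_1 = False, x_2 = True, x_3 = False, x_4 = False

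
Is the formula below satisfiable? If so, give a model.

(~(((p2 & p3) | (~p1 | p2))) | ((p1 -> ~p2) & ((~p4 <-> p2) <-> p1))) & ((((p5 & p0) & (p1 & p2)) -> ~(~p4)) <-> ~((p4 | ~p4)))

Unsatisfiable

Case p4 = True: the conjunct (((p5 & p0) & (p1 & p2)) -> ~(~p4)) <-> ~((p4 | ~p4)) becomes (((p5 & p0) & (p1 & p2)) -> True) <-> ~True = False.
Case p4 = False: the formula simplifies to (~(((p2 & p3) | (~p1 | p2))) | ((p1 -> ~p2) & (p2 <-> p1))) & ((p5 & p0) & (p1 & p2)).
  p2 = True: simplifies to (~p1 & p1) & ((p5 & p0) & p1).
    p1 = True: the conjunct ~p1 is False.
    p1 = False: the conjunct p1 is False.
  p2 = False: the conjunct p2 is False.
Both cases fail — unsatisfiable.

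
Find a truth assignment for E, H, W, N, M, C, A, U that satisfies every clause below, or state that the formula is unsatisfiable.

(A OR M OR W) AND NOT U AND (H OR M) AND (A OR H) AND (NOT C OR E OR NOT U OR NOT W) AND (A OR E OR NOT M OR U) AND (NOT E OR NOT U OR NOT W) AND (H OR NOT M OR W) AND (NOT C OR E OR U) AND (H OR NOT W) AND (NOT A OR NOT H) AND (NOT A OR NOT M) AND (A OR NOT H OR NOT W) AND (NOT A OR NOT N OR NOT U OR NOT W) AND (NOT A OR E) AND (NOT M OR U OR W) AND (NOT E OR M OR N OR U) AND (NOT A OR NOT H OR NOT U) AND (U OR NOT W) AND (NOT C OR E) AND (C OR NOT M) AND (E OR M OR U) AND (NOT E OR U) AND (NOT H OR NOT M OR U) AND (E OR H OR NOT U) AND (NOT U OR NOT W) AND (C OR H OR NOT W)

The formula is unsatisfiable.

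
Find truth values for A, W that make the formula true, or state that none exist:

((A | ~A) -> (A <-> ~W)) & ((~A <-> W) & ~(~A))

A=T; W=F

  (A | ~A) -> (A <-> ~W) = True
    A | ~A = True
      ~A = False
    A <-> ~W = True
      ~W = True
  (~A <-> W) & ~(~A) = True
    ~A <-> W = True
      ~A = False
    ~(~A) = True
      ~A = False
Both conjuncts True, so the formula holds.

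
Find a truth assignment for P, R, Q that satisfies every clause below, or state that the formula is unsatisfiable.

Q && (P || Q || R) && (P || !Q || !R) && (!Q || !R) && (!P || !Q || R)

P = False; R = False; Q = True

Unit clause (Q) forces Q = True.
In (!Q || !R) only !R is left, so R = False.
In (!P || !Q || R) only !P is left, so P = False.
Check each clause:
  (Q): Q holds.
  (P || Q || R): Q holds.
  (P || !Q || !R): !R holds.
  (!Q || !R): !R holds.
  (!P || !Q || R): !P holds.
All clauses satisfied.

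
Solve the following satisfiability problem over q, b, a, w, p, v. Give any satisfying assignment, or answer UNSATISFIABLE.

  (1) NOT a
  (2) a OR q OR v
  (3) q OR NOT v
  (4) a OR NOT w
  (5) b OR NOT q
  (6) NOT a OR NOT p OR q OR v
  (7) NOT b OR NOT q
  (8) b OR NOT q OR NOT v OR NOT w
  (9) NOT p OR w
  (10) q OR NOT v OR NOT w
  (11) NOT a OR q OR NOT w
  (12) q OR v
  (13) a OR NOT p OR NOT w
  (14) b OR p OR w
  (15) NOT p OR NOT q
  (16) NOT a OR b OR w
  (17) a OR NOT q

Unsatisfiable — no assignment works.

Case q = True:
  (NOT a) forces a = False.
  Clause (a OR NOT q) is falsified — contradiction.
Case q = False:
  (NOT a) forces a = False.
  (a OR q OR v) forces v = True.
  Clause (q OR NOT v) is falsified — contradiction.
Both cases fail, so the formula is unsatisfiable.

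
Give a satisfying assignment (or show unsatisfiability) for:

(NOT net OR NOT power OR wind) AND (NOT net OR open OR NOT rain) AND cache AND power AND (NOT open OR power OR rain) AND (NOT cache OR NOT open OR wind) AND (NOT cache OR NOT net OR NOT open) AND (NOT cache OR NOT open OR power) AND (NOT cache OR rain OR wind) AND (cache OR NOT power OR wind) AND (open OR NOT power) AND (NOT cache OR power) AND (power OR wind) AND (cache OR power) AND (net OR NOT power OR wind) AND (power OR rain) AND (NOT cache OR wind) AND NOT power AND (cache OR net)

Unsatisfiable

Case power = True:
  Clause (NOT power) is falsified — contradiction.
Case power = False:
  Clause (power) is falsified — contradiction.
Both cases fail, so the formula is unsatisfiable.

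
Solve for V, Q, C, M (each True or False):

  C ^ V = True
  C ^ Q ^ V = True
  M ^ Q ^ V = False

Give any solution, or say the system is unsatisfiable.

V=F, Q=F, C=T, M=F

C ^ V = T ^ F = True ✓
C ^ Q ^ V = T ^ F ^ F = True ✓
M ^ Q ^ V = F ^ F ^ F = False ✓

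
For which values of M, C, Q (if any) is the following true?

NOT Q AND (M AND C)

M = True, C = True, Q = False

  NOT Q = True
  M AND C = True
Both conjuncts True, so the formula holds.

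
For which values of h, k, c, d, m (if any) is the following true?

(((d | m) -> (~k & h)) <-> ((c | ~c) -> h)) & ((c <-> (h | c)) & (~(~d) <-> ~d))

The conjunct ~(~d) <-> ~d is unsatisfiable on its own:
  d=F: evaluates to False.
  d=T: evaluates to False.
So the whole conjunction is unsatisfiable.

Unsatisfiable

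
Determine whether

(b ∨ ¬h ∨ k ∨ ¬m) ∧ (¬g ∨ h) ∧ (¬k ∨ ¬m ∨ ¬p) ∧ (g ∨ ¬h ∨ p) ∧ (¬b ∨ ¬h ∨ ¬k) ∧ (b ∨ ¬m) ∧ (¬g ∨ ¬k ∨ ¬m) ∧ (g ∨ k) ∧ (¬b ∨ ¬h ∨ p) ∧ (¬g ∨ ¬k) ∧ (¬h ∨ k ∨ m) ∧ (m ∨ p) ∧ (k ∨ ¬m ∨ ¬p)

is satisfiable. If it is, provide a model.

Set k = True.
  then (¬g ∨ ¬k) forces g = False.
Set p = False.
  then (g ∨ ¬h ∨ p) forces h = False.
  then (m ∨ p) forces m = True.
  then (b ∨ ¬m) forces b = True.
All clauses satisfied.

k=T, p=F, m=T, g=F, b=T, h=F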